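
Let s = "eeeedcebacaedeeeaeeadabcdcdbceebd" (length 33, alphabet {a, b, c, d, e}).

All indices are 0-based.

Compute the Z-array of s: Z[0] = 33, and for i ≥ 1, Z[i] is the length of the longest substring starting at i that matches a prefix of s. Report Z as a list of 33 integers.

[33, 3, 2, 1, 0, 0, 1, 0, 0, 0, 0, 1, 0, 3, 2, 1, 0, 2, 1, 0, 0, 0, 0, 0, 0, 0, 0, 0, 0, 2, 1, 0, 0]

Z[0]=33
i=1: outside box; Z[1]=3 extend→box=[1,4)
i=2: min(r-i=2, Z[1]=3)=2; Z[2]=2
i=3: min(r-i=1, Z[2]=2)=1; Z[3]=1
i=4: outside box; Z[4]=0
i=5: outside box; Z[5]=0
i=6: outside box; Z[6]=1 extend→box=[6,7)
i=7: outside box; Z[7]=0
i=8: outside box; Z[8]=0
i=9: outside box; Z[9]=0
i=10: outside box; Z[10]=0
i=11: outside box; Z[11]=1 extend→box=[11,12)
i=12: outside box; Z[12]=0
i=13: outside box; Z[13]=3 extend→box=[13,16)
i=14: min(r-i=2, Z[1]=3)=2; Z[14]=2
i=15: min(r-i=1, Z[2]=2)=1; Z[15]=1
i=16: outside box; Z[16]=0
i=17: outside box; Z[17]=2 extend→box=[17,19)
i=18: min(r-i=1, Z[1]=3)=1; Z[18]=1
i=19: outside box; Z[19]=0
i=20: outside box; Z[20]=0
i=21: outside box; Z[21]=0
i=22: outside box; Z[22]=0
i=23: outside box; Z[23]=0
i=24: outside box; Z[24]=0
i=25: outside box; Z[25]=0
i=26: outside box; Z[26]=0
i=27: outside box; Z[27]=0
i=28: outside box; Z[28]=0
i=29: outside box; Z[29]=2 extend→box=[29,31)
i=30: min(r-i=1, Z[1]=3)=1; Z[30]=1
i=31: outside box; Z[31]=0
i=32: outside box; Z[32]=0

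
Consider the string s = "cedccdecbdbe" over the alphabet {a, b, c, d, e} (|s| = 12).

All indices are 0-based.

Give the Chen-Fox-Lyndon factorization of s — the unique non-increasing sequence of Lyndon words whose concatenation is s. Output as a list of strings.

["ced", "ccde", "c", "bdbe"]

emit factor 1: 'ced' (i=0, period=3)
emit factor 2: 'ccde' (i=3, period=4)
emit factor 3: 'c' (i=7, period=1)
emit factor 4: 'bdbe' (i=8, period=4)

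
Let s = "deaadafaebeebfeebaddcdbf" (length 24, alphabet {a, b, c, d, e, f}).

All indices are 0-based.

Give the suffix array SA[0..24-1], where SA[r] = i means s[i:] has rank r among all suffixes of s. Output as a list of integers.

rank | idx | suffix
   0 |   2 | aadafaebeebfeebaddcdbf
   1 |   3 | adafaebeebfeebaddcdbf
   2 |  17 | addcdbf
   3 |   7 | aebeebfeebaddcdbf
   4 |   5 | afaebeebfeebaddcdbf
   5 |  16 | baddcdbf
   6 |   9 | beebfeebaddcdbf
   7 |  22 | bf
   8 |  12 | bfeebaddcdbf
   9 |  20 | cdbf
  10 |   4 | dafaebeebfeebaddcdbf
  11 |  21 | dbf
  12 |  19 | dcdbf
  13 |  18 | ddcdbf
  14 |   0 | deaadafaebeebfeebaddcdbf
  15 |   1 | eaadafaebeebfeebaddcdbf
  16 |  15 | ebaddcdbf
  17 |   8 | ebeebfeebaddcdbf
  18 |  11 | ebfeebaddcdbf
  19 |  14 | eebaddcdbf
  20 |  10 | eebfeebaddcdbf
  21 |  23 | f
  22 |   6 | faebeebfeebaddcdbf
  23 |  13 | feebaddcdbf

[2, 3, 17, 7, 5, 16, 9, 22, 12, 20, 4, 21, 19, 18, 0, 1, 15, 8, 11, 14, 10, 23, 6, 13]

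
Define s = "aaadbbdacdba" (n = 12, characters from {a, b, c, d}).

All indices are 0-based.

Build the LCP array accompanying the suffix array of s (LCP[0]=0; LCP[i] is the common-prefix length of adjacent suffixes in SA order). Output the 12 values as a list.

rank | idx | suffix
   0 |  11 | a
   1 |   0 | aaadbbdacdba
   2 |   1 | aadbbdacdba
   3 |   7 | acdba
   4 |   2 | adbbdacdba
   5 |  10 | ba
   6 |   4 | bbdacdba
   7 |   5 | bdacdba
   8 |   8 | cdba
   9 |   6 | dacdba
  10 |   9 | dba
  11 |   3 | dbbdacdba

SA = [11, 0, 1, 7, 2, 10, 4, 5, 8, 6, 9, 3]
[i] adj suffixes → lcp
  [1] 11/0 → 1 ('a')
  [2] 0/1 → 2 ('aa')
  [3] 1/7 → 1 ('a')
  [4] 7/2 → 1 ('a')
  [5] 2/10 → 0 ('')
  [6] 10/4 → 1 ('b')
  [7] 4/5 → 1 ('b')
  [8] 5/8 → 0 ('')
  [9] 8/6 → 0 ('')
  [10] 6/9 → 1 ('d')
  [11] 9/3 → 2 ('db')

[0, 1, 2, 1, 1, 0, 1, 1, 0, 0, 1, 2]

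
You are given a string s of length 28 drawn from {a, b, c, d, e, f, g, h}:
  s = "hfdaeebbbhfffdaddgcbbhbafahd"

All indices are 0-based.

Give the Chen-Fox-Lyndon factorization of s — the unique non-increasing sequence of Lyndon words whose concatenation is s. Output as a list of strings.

emit factor 1: 'h' (i=0, period=1)
emit factor 2: 'f' (i=1, period=1)
emit factor 3: 'd' (i=2, period=1)
emit factor 4: 'aeebbbhfffd' (i=3, period=11)
emit factor 5: 'addgcbbhbafahd' (i=14, period=14)

["h", "f", "d", "aeebbbhfffd", "addgcbbhbafahd"]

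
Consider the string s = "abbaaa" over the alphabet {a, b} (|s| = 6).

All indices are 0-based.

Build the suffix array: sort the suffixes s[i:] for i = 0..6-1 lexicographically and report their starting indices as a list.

[5, 4, 3, 0, 2, 1]

rank | idx | suffix
   0 |   5 | a
   1 |   4 | aa
   2 |   3 | aaa
   3 |   0 | abbaaa
   4 |   2 | baaa
   5 |   1 | bbaaa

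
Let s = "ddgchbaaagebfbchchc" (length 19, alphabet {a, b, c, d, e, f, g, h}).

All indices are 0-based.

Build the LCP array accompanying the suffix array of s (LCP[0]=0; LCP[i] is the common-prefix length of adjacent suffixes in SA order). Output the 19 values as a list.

[0, 2, 1, 0, 1, 1, 0, 1, 2, 3, 0, 1, 0, 0, 0, 1, 0, 1, 2]

sorted suffixes:
  #0 SA[0]=6  'aaagebfbchchc'
  #1 SA[1]=7  'aagebfbchchc'
  #2 SA[2]=8  'agebfbchchc'
  #3 SA[3]=5  'baaagebfbchchc'
  #4 SA[4]=13  'bchchc'
  #5 SA[5]=11  'bfbchchc'
  #6 SA[6]=18  'c'
  #7 SA[7]=3  'chbaaagebfbchchc'
  #8 SA[8]=16  'chc'
  #9 SA[9]=14  'chchc'
  #10 SA[10]=0  'ddgchbaaagebfbchchc'
  #11 SA[11]=1  'dgchbaaagebfbchchc'
  #12 SA[12]=10  'ebfbchchc'
  #13 SA[13]=12  'fbchchc'
  #14 SA[14]=2  'gchbaaagebfbchchc'
  #15 SA[15]=9  'gebfbchchc'
  #16 SA[16]=4  'hbaaagebfbchchc'
  #17 SA[17]=17  'hc'
  #18 SA[18]=15  'hchc'

SA = [6, 7, 8, 5, 13, 11, 18, 3, 16, 14, 0, 1, 10, 12, 2, 9, 4, 17, 15]
i: (SA[i-1],SA[i]) lcp shared
  1: (6,7) 2 'aa'
  2: (7,8) 1 'a'
  3: (8,5) 0 ''
  4: (5,13) 1 'b'
  5: (13,11) 1 'b'
  6: (11,18) 0 ''
  7: (18,3) 1 'c'
  8: (3,16) 2 'ch'
  9: (16,14) 3 'chc'
  10: (14,0) 0 ''
  11: (0,1) 1 'd'
  12: (1,10) 0 ''
  13: (10,12) 0 ''
  14: (12,2) 0 ''
  15: (2,9) 1 'g'
  16: (9,4) 0 ''
  17: (4,17) 1 'h'
  18: (17,15) 2 'hc'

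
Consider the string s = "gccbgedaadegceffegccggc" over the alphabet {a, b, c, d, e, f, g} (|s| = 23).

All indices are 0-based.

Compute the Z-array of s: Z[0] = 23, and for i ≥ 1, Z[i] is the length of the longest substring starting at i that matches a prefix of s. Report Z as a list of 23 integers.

Z[0]=23
i=1: i≥r, start 0; Z[1]=0
i=2: i≥r, start 0; Z[2]=0
i=3: i≥r, start 0; Z[3]=0
i=4: i≥r, start 0; Z[4]=1 scan→box=[4,5)
i=5: i≥r, start 0; Z[5]=0
i=6: i≥r, start 0; Z[6]=0
i=7: i≥r, start 0; Z[7]=0
i=8: i≥r, start 0; Z[8]=0
i=9: i≥r, start 0; Z[9]=0
i=10: i≥r, start 0; Z[10]=0
i=11: i≥r, start 0; Z[11]=2 scan→box=[11,13)
i=12: min(r-i=1, Z[1]=0)=0; Z[12]=0
i=13: i≥r, start 0; Z[13]=0
i=14: i≥r, start 0; Z[14]=0
i=15: i≥r, start 0; Z[15]=0
i=16: i≥r, start 0; Z[16]=0
i=17: i≥r, start 0; Z[17]=3 scan→box=[17,20)
i=18: min(r-i=2, Z[1]=0)=0; Z[18]=0
i=19: min(r-i=1, Z[2]=0)=0; Z[19]=0
i=20: i≥r, start 0; Z[20]=1 scan→box=[20,21)
i=21: i≥r, start 0; Z[21]=2 scan→box=[21,23)
i=22: min(r-i=1, Z[1]=0)=0; Z[22]=0

[23, 0, 0, 0, 1, 0, 0, 0, 0, 0, 0, 2, 0, 0, 0, 0, 0, 3, 0, 0, 1, 2, 0]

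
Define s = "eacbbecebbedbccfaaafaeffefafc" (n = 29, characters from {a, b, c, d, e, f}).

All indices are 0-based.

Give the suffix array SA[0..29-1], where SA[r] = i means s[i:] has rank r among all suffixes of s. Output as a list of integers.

[16, 17, 1, 20, 18, 26, 3, 8, 12, 4, 9, 28, 2, 13, 6, 14, 11, 0, 7, 5, 10, 24, 21, 15, 19, 25, 27, 23, 22]

rank | idx | suffix
   0 |  16 | aaafaeffefafc
   1 |  17 | aafaeffefafc
   2 |   1 | acbbecebbedbccfaaafaeffefafc
   3 |  20 | aeffefafc
   4 |  18 | afaeffefafc
   5 |  26 | afc
   6 |   3 | bbecebbedbccfaaafaeffefafc
   7 |   8 | bbedbccfaaafaeffefafc
   8 |  12 | bccfaaafaeffefafc
   9 |   4 | becebbedbccfaaafaeffefafc
  10 |   9 | bedbccfaaafaeffefafc
  11 |  28 | c
  12 |   2 | cbbecebbedbccfaaafaeffefafc
  13 |  13 | ccfaaafaeffefafc
  14 |   6 | cebbedbccfaaafaeffefafc
  15 |  14 | cfaaafaeffefafc
  16 |  11 | dbccfaaafaeffefafc
  17 |   0 | eacbbecebbedbccfaaafaeffefafc
  18 |   7 | ebbedbccfaaafaeffefafc
  19 |   5 | ecebbedbccfaaafaeffefafc
  20 |  10 | edbccfaaafaeffefafc
  21 |  24 | efafc
  22 |  21 | effefafc
  23 |  15 | faaafaeffefafc
  24 |  19 | faeffefafc
  25 |  25 | fafc
  26 |  27 | fc
  27 |  23 | fefafc
  28 |  22 | ffefafc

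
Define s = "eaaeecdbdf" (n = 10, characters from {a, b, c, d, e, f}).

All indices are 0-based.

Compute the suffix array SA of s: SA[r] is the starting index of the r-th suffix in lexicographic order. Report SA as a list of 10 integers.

rank→(start, suffix):
  0 → (1, 'aaeecdbdf')
  1 → (2, 'aeecdbdf')
  2 → (7, 'bdf')
  3 → (5, 'cdbdf')
  4 → (6, 'dbdf')
  5 → (8, 'df')
  6 → (0, 'eaaeecdbdf')
  7 → (4, 'ecdbdf')
  8 → (3, 'eecdbdf')
  9 → (9, 'f')

[1, 2, 7, 5, 6, 8, 0, 4, 3, 9]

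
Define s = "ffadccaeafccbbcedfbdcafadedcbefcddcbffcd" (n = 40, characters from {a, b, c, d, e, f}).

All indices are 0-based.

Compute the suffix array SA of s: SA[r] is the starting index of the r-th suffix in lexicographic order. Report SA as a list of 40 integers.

rank→(start, suffix):
  0 → (2, 'adccaeafccbbcedfbdcafadedcbefcddcbffcd')
  1 → (23, 'adedcbefcddcbffcd')
  2 → (6, 'aeafccbbcedfbdcafadedcbefcddcbffcd')
  3 → (21, 'afadedcbefcddcbffcd')
  4 → (8, 'afccbbcedfbdcafadedcbefcddcbffcd')
  5 → (12, 'bbcedfbdcafadedcbefcddcbffcd')
  6 → (13, 'bcedfbdcafadedcbefcddcbffcd')
  7 → (18, 'bdcafadedcbefcddcbffcd')
  8 → (28, 'befcddcbffcd')
  9 → (35, 'bffcd')
  10 → (5, 'caeafccbbcedfbdcafadedcbefcddcbffcd')
  11 → (20, 'cafadedcbefcddcbffcd')
  12 → (11, 'cbbcedfbdcafadedcbefcddcbffcd')
  13 → (27, 'cbefcddcbffcd')
  14 → (34, 'cbffcd')
  15 → (4, 'ccaeafccbbcedfbdcafadedcbefcddcbffcd')
  16 → (10, 'ccbbcedfbdcafadedcbefcddcbffcd')
  17 → (38, 'cd')
  18 → (31, 'cddcbffcd')
  19 → (14, 'cedfbdcafadedcbefcddcbffcd')
  20 → (39, 'd')
  21 → (19, 'dcafadedcbefcddcbffcd')
  22 → (26, 'dcbefcddcbffcd')
  23 → (33, 'dcbffcd')
  24 → (3, 'dccaeafccbbcedfbdcafadedcbefcddcbffcd')
  25 → (32, 'ddcbffcd')
  26 → (24, 'dedcbefcddcbffcd')
  27 → (16, 'dfbdcafadedcbefcddcbffcd')
  28 → (7, 'eafccbbcedfbdcafadedcbefcddcbffcd')
  29 → (25, 'edcbefcddcbffcd')
  30 → (15, 'edfbdcafadedcbefcddcbffcd')
  31 → (29, 'efcddcbffcd')
  32 → (1, 'fadccaeafccbbcedfbdcafadedcbefcddcbffcd')
  33 → (22, 'fadedcbefcddcbffcd')
  34 → (17, 'fbdcafadedcbefcddcbffcd')
  35 → (9, 'fccbbcedfbdcafadedcbefcddcbffcd')
  36 → (37, 'fcd')
  37 → (30, 'fcddcbffcd')
  38 → (0, 'ffadccaeafccbbcedfbdcafadedcbefcddcbffcd')
  39 → (36, 'ffcd')

[2, 23, 6, 21, 8, 12, 13, 18, 28, 35, 5, 20, 11, 27, 34, 4, 10, 38, 31, 14, 39, 19, 26, 33, 3, 32, 24, 16, 7, 25, 15, 29, 1, 22, 17, 9, 37, 30, 0, 36]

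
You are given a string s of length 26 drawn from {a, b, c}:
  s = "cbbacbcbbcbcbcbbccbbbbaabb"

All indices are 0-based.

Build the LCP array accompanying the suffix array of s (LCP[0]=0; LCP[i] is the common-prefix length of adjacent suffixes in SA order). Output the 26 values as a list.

rank | idx | suffix
   0 |  22 | aabb
   1 |  23 | abb
   2 |   3 | acbcbbcbcbcbbccbbbbaabb
   3 |  25 | b
   4 |  21 | baabb
   5 |   2 | bacbcbbcbcbcbbccbbbbaabb
   6 |  24 | bb
   7 |  20 | bbaabb
   8 |   1 | bbacbcbbcbcbcbbccbbbbaabb
   9 |  19 | bbbaabb
  10 |  18 | bbbbaabb
  11 |   7 | bbcbcbcbbccbbbbaabb
  12 |  14 | bbccbbbbaabb
  13 |   5 | bcbbcbcbcbbccbbbbaabb
  14 |  12 | bcbbccbbbbaabb
  15 |  10 | bcbcbbccbbbbaabb
  16 |   8 | bcbcbcbbccbbbbaabb
  17 |  15 | bccbbbbaabb
  18 |   0 | cbbacbcbbcbcbcbbccbbbbaabb
  19 |  17 | cbbbbaabb
  20 |   6 | cbbcbcbcbbccbbbbaabb
  21 |  13 | cbbccbbbbaabb
  22 |   4 | cbcbbcbcbcbbccbbbbaabb
  23 |  11 | cbcbbccbbbbaabb
  24 |   9 | cbcbcbbccbbbbaabb
  25 |  16 | ccbbbbaabb

SA = [22, 23, 3, 25, 21, 2, 24, 20, 1, 19, 18, 7, 14, 5, 12, 10, 8, 15, 0, 17, 6, 13, 4, 11, 9, 16]
rank  pair      lcp
   1  s[22:],s[23:]  1  'a'
   2  s[23:],s[3:]  1  'a'
   3  s[3:],s[25:]  0  ''
   4  s[25:],s[21:]  1  'b'
   5  s[21:],s[2:]  2  'ba'
   6  s[2:],s[24:]  1  'b'
   7  s[24:],s[20:]  2  'bb'
   8  s[20:],s[1:]  3  'bba'
   9  s[1:],s[19:]  2  'bb'
  10  s[19:],s[18:]  3  'bbb'
  11  s[18:],s[7:]  2  'bb'
  12  s[7:],s[14:]  3  'bbc'
  13  s[14:],s[5:]  1  'b'
  14  s[5:],s[12:]  5  'bcbbc'
  15  s[12:],s[10:]  3  'bcb'
  16  s[10:],s[8:]  5  'bcbcb'
  17  s[8:],s[15:]  2  'bc'
  18  s[15:],s[0:]  0  ''
  19  s[0:],s[17:]  3  'cbb'
  20  s[17:],s[6:]  3  'cbb'
  21  s[6:],s[13:]  4  'cbbc'
  22  s[13:],s[4:]  2  'cb'
  23  s[4:],s[11:]  6  'cbcbbc'
  24  s[11:],s[9:]  4  'cbcb'
  25  s[9:],s[16:]  1  'c'

[0, 1, 1, 0, 1, 2, 1, 2, 3, 2, 3, 2, 3, 1, 5, 3, 5, 2, 0, 3, 3, 4, 2, 6, 4, 1]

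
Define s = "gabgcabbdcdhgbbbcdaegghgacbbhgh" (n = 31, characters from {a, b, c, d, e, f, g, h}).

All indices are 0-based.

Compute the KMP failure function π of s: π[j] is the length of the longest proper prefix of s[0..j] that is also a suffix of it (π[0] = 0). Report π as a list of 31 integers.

π[0] = 0
j=1 s[j]='a': π[1]=0 (border '')
j=2 s[j]='b': π[2]=0 (border '')
j=3 s[j]='g': π[3]=1 (border 'g')
j=4 s[j]='c': k: 1→0; π[4]=0 (border '')
j=5 s[j]='a': π[5]=0 (border '')
j=6 s[j]='b': π[6]=0 (border '')
j=7 s[j]='b': π[7]=0 (border '')
j=8 s[j]='d': π[8]=0 (border '')
j=9 s[j]='c': π[9]=0 (border '')
j=10 s[j]='d': π[10]=0 (border '')
j=11 s[j]='h': π[11]=0 (border '')
j=12 s[j]='g': π[12]=1 (border 'g')
j=13 s[j]='b': k: 1→0; π[13]=0 (border '')
j=14 s[j]='b': π[14]=0 (border '')
j=15 s[j]='b': π[15]=0 (border '')
j=16 s[j]='c': π[16]=0 (border '')
j=17 s[j]='d': π[17]=0 (border '')
j=18 s[j]='a': π[18]=0 (border '')
j=19 s[j]='e': π[19]=0 (border '')
j=20 s[j]='g': π[20]=1 (border 'g')
j=21 s[j]='g': k: 1→0; π[21]=1 (border 'g')
j=22 s[j]='h': k: 1→0; π[22]=0 (border '')
j=23 s[j]='g': π[23]=1 (border 'g')
j=24 s[j]='a': π[24]=2 (border 'ga')
j=25 s[j]='c': k: 2→0; π[25]=0 (border '')
j=26 s[j]='b': π[26]=0 (border '')
j=27 s[j]='b': π[27]=0 (border '')
j=28 s[j]='h': π[28]=0 (border '')
j=29 s[j]='g': π[29]=1 (border 'g')
j=30 s[j]='h': k: 1→0; π[30]=0 (border '')

[0, 0, 0, 1, 0, 0, 0, 0, 0, 0, 0, 0, 1, 0, 0, 0, 0, 0, 0, 0, 1, 1, 0, 1, 2, 0, 0, 0, 0, 1, 0]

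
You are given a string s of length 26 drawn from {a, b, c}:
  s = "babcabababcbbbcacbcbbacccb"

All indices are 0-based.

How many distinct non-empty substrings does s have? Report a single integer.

301

sorted suffixes:
  #0 SA[0]=4  'abababcbbbcacbcbbacccb'
  #1 SA[1]=6  'ababcbbbcacbcbbacccb'
  #2 SA[2]=1  'abcabababcbbbcacbcbbacccb'
  #3 SA[3]=8  'abcbbbcacbcbbacccb'
  #4 SA[4]=15  'acbcbbacccb'
  #5 SA[5]=21  'acccb'
  #6 SA[6]=25  'b'
  #7 SA[7]=5  'bababcbbbcacbcbbacccb'
  #8 SA[8]=0  'babcabababcbbbcacbcbbacccb'
  #9 SA[9]=7  'babcbbbcacbcbbacccb'
  #10 SA[10]=20  'bacccb'
  #11 SA[11]=19  'bbacccb'
  #12 SA[12]=11  'bbbcacbcbbacccb'
  #13 SA[13]=12  'bbcacbcbbacccb'
  #14 SA[14]=2  'bcabababcbbbcacbcbbacccb'
  #15 SA[15]=13  'bcacbcbbacccb'
  #16 SA[16]=17  'bcbbacccb'
  #17 SA[17]=9  'bcbbbcacbcbbacccb'
  #18 SA[18]=3  'cabababcbbbcacbcbbacccb'
  #19 SA[19]=14  'cacbcbbacccb'
  #20 SA[20]=24  'cb'
  #21 SA[21]=18  'cbbacccb'
  #22 SA[22]=10  'cbbbcacbcbbacccb'
  #23 SA[23]=16  'cbcbbacccb'
  #24 SA[24]=23  'ccb'
  #25 SA[25]=22  'cccb'

SA = [4, 6, 1, 8, 15, 21, 25, 5, 0, 7, 20, 19, 11, 12, 2, 13, 17, 9, 3, 14, 24, 18, 10, 16, 23, 22]
[i] adj suffixes → lcp
  [1] 4/6 → 4 ('abab')
  [2] 6/1 → 2 ('ab')
  [3] 1/8 → 3 ('abc')
  [4] 8/15 → 1 ('a')
  [5] 15/21 → 2 ('ac')
  [6] 21/25 → 0 ('')
  [7] 25/5 → 1 ('b')
  [8] 5/0 → 3 ('bab')
  [9] 0/7 → 4 ('babc')
  [10] 7/20 → 2 ('ba')
  [11] 20/19 → 1 ('b')
  [12] 19/11 → 2 ('bb')
  [13] 11/12 → 2 ('bb')
  [14] 12/2 → 1 ('b')
  [15] 2/13 → 3 ('bca')
  [16] 13/17 → 2 ('bc')
  [17] 17/9 → 4 ('bcbb')
  [18] 9/3 → 0 ('')
  [19] 3/14 → 2 ('ca')
  [20] 14/24 → 1 ('c')
  [21] 24/18 → 2 ('cb')
  [22] 18/10 → 3 ('cbb')
  [23] 10/16 → 2 ('cb')
  [24] 16/23 → 1 ('c')
  [25] 23/22 → 2 ('cc')

n(n+1)/2 = 26·27/2 = 351
Σ LCP = 0 + 4 + 2 + 3 + 1 + 2 + 0 + 1 + 3 + 4 + 2 + 1 + 2 + 2 + 1 + 3 + 2 + 4 + 0 + 2 + 1 + 2 + 3 + 2 + 1 + 2 = 50
distinct = 351 − 50 = 301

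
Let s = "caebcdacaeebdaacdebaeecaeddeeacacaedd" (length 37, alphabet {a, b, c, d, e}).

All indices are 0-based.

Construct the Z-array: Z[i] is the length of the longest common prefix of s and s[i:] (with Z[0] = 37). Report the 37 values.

[37, 0, 0, 0, 1, 0, 0, 3, 0, 0, 0, 0, 0, 0, 0, 1, 0, 0, 0, 0, 0, 0, 3, 0, 0, 0, 0, 0, 0, 0, 2, 0, 3, 0, 0, 0, 0]

Z[0]=37
i=1: fresh scan; Z[1]=0
i=2: fresh scan; Z[2]=0
i=3: fresh scan; Z[3]=0
i=4: fresh scan; Z[4]=1 extend→box=[4,5)
i=5: fresh scan; Z[5]=0
i=6: fresh scan; Z[6]=0
i=7: fresh scan; Z[7]=3 extend→box=[7,10)
i=8: min(r-i=2, Z[1]=0)=0; Z[8]=0
i=9: min(r-i=1, Z[2]=0)=0; Z[9]=0
i=10: fresh scan; Z[10]=0
i=11: fresh scan; Z[11]=0
i=12: fresh scan; Z[12]=0
i=13: fresh scan; Z[13]=0
i=14: fresh scan; Z[14]=0
i=15: fresh scan; Z[15]=1 extend→box=[15,16)
i=16: fresh scan; Z[16]=0
i=17: fresh scan; Z[17]=0
i=18: fresh scan; Z[18]=0
i=19: fresh scan; Z[19]=0
i=20: fresh scan; Z[20]=0
i=21: fresh scan; Z[21]=0
i=22: fresh scan; Z[22]=3 extend→box=[22,25)
i=23: min(r-i=2, Z[1]=0)=0; Z[23]=0
i=24: min(r-i=1, Z[2]=0)=0; Z[24]=0
i=25: fresh scan; Z[25]=0
i=26: fresh scan; Z[26]=0
i=27: fresh scan; Z[27]=0
i=28: fresh scan; Z[28]=0
i=29: fresh scan; Z[29]=0
i=30: fresh scan; Z[30]=2 extend→box=[30,32)
i=31: min(r-i=1, Z[1]=0)=0; Z[31]=0
i=32: fresh scan; Z[32]=3 extend→box=[32,35)
i=33: min(r-i=2, Z[1]=0)=0; Z[33]=0
i=34: min(r-i=1, Z[2]=0)=0; Z[34]=0
i=35: fresh scan; Z[35]=0
i=36: fresh scan; Z[36]=0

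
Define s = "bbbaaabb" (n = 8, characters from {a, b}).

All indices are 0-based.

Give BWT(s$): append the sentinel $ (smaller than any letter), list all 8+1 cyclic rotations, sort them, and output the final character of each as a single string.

rank  rotation   last
    0  $bbbaaabb  b
    1  aaabb$bbb  b
    2  aabb$bbba  a
    3  abb$bbbaa  a
    4  b$bbbaaab  b
    5  baaabb$bb  b
    6  bb$bbbaaa  a
    7  bbaaabb$b  b
    8  bbbaaabb$  $

bbaabbab$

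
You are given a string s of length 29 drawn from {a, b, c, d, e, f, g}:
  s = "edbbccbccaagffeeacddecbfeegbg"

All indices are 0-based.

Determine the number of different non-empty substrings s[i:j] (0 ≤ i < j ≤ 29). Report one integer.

sorted suffixes:
  #0 SA[0]=9  'aagffeeacddecbfeegbg'
  #1 SA[1]=16  'acddecbfeegbg'
  #2 SA[2]=10  'agffeeacddecbfeegbg'
  #3 SA[3]=2  'bbccbccaagffeeacddecbfeegbg'
  #4 SA[4]=6  'bccaagffeeacddecbfeegbg'
  #5 SA[5]=3  'bccbccaagffeeacddecbfeegbg'
  #6 SA[6]=22  'bfeegbg'
  #7 SA[7]=27  'bg'
  #8 SA[8]=8  'caagffeeacddecbfeegbg'
  #9 SA[9]=5  'cbccaagffeeacddecbfeegbg'
  #10 SA[10]=21  'cbfeegbg'
  #11 SA[11]=7  'ccaagffeeacddecbfeegbg'
  #12 SA[12]=4  'ccbccaagffeeacddecbfeegbg'
  #13 SA[13]=17  'cddecbfeegbg'
  #14 SA[14]=1  'dbbccbccaagffeeacddecbfeegbg'
  #15 SA[15]=18  'ddecbfeegbg'
  #16 SA[16]=19  'decbfeegbg'
  #17 SA[17]=15  'eacddecbfeegbg'
  #18 SA[18]=20  'ecbfeegbg'
  #19 SA[19]=0  'edbbccbccaagffeeacddecbfeegbg'
  #20 SA[20]=14  'eeacddecbfeegbg'
  #21 SA[21]=24  'eegbg'
  #22 SA[22]=25  'egbg'
  #23 SA[23]=13  'feeacddecbfeegbg'
  #24 SA[24]=23  'feegbg'
  #25 SA[25]=12  'ffeeacddecbfeegbg'
  #26 SA[26]=28  'g'
  #27 SA[27]=26  'gbg'
  #28 SA[28]=11  'gffeeacddecbfeegbg'

SA = [9, 16, 10, 2, 6, 3, 22, 27, 8, 5, 21, 7, 4, 17, 1, 18, 19, 15, 20, 0, 14, 24, 25, 13, 23, 12, 28, 26, 11]
[i] adj suffixes → lcp
  [1] 9/16 → 1 ('a')
  [2] 16/10 → 1 ('a')
  [3] 10/2 → 0 ('')
  [4] 2/6 → 1 ('b')
  [5] 6/3 → 3 ('bcc')
  [6] 3/22 → 1 ('b')
  [7] 22/27 → 1 ('b')
  [8] 27/8 → 0 ('')
  [9] 8/5 → 1 ('c')
  [10] 5/21 → 2 ('cb')
  [11] 21/7 → 1 ('c')
  [12] 7/4 → 2 ('cc')
  [13] 4/17 → 1 ('c')
  [14] 17/1 → 0 ('')
  [15] 1/18 → 1 ('d')
  [16] 18/19 → 1 ('d')
  [17] 19/15 → 0 ('')
  [18] 15/20 → 1 ('e')
  [19] 20/0 → 1 ('e')
  [20] 0/14 → 1 ('e')
  [21] 14/24 → 2 ('ee')
  [22] 24/25 → 1 ('e')
  [23] 25/13 → 0 ('')
  [24] 13/23 → 3 ('fee')
  [25] 23/12 → 1 ('f')
  [26] 12/28 → 0 ('')
  [27] 28/26 → 1 ('g')
  [28] 26/11 → 1 ('g')

n(n+1)/2 = 29·30/2 = 435
Σ LCP = 0 + 1 + 1 + 0 + 1 + 3 + 1 + 1 + 0 + 1 + 2 + 1 + 2 + 1 + 0 + 1 + 1 + 0 + 1 + 1 + 1 + 2 + 1 + 0 + 3 + 1 + 0 + 1 + 1 = 29
distinct = 435 − 29 = 406

406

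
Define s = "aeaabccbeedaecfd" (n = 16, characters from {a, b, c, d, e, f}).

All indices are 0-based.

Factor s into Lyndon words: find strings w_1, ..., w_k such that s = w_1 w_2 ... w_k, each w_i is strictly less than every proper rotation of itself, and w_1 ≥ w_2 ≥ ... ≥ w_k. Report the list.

emit factor 1: 'ae' (i=0, period=2)
emit factor 2: 'aabccbeedaecfd' (i=2, period=14)

["ae", "aabccbeedaecfd"]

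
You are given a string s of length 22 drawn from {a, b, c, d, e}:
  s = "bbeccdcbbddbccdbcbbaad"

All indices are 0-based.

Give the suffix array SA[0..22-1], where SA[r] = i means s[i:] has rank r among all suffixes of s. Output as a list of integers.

[19, 20, 18, 17, 7, 0, 15, 11, 8, 1, 16, 6, 12, 3, 13, 4, 21, 14, 10, 5, 9, 2]

rank | idx | suffix
   0 |  19 | aad
   1 |  20 | ad
   2 |  18 | baad
   3 |  17 | bbaad
   4 |   7 | bbddbccdbcbbaad
   5 |   0 | bbeccdcbbddbccdbcbbaad
   6 |  15 | bcbbaad
   7 |  11 | bccdbcbbaad
   8 |   8 | bddbccdbcbbaad
   9 |   1 | beccdcbbddbccdbcbbaad
  10 |  16 | cbbaad
  11 |   6 | cbbddbccdbcbbaad
  12 |  12 | ccdbcbbaad
  13 |   3 | ccdcbbddbccdbcbbaad
  14 |  13 | cdbcbbaad
  15 |   4 | cdcbbddbccdbcbbaad
  16 |  21 | d
  17 |  14 | dbcbbaad
  18 |  10 | dbccdbcbbaad
  19 |   5 | dcbbddbccdbcbbaad
  20 |   9 | ddbccdbcbbaad
  21 |   2 | eccdcbbddbccdbcbbaad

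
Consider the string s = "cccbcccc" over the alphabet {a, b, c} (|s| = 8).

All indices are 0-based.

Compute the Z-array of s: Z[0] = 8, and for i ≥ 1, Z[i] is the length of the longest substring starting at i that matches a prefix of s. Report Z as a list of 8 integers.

Z[0]=8
i=1: fresh scan; Z[1]=2 grow→box=[1,3)
i=2: min(r-i=1, Z[1]=2)=1; Z[2]=1
i=3: fresh scan; Z[3]=0
i=4: fresh scan; Z[4]=3 grow→box=[4,7)
i=5: min(r-i=2, Z[1]=2)=2; Z[5]=3 grow→box=[5,8)
i=6: min(r-i=2, Z[1]=2)=2; Z[6]=2
i=7: min(r-i=1, Z[2]=1)=1; Z[7]=1

[8, 2, 1, 0, 3, 3, 2, 1]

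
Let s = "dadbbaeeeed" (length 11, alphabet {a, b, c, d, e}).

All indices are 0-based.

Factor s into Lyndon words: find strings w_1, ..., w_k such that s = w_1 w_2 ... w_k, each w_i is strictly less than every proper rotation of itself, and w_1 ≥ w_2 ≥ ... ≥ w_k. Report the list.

emit factor 1: 'd' (i=0, period=1)
emit factor 2: 'adbbaeeeed' (i=1, period=10)

["d", "adbbaeeeed"]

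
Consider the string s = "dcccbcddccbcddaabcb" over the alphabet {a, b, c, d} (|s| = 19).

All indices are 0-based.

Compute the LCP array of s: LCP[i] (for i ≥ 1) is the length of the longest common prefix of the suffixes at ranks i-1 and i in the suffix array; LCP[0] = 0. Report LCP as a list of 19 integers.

rank→(start, suffix):
  0 → (14, 'aabcb')
  1 → (15, 'abcb')
  2 → (18, 'b')
  3 → (16, 'bcb')
  4 → (10, 'bcddaabcb')
  5 → (4, 'bcddccbcddaabcb')
  6 → (17, 'cb')
  7 → (9, 'cbcddaabcb')
  8 → (3, 'cbcddccbcddaabcb')
  9 → (8, 'ccbcddaabcb')
  10 → (2, 'ccbcddccbcddaabcb')
  11 → (1, 'cccbcddccbcddaabcb')
  12 → (11, 'cddaabcb')
  13 → (5, 'cddccbcddaabcb')
  14 → (13, 'daabcb')
  15 → (7, 'dccbcddaabcb')
  16 → (0, 'dcccbcddccbcddaabcb')
  17 → (12, 'ddaabcb')
  18 → (6, 'ddccbcddaabcb')

SA = [14, 15, 18, 16, 10, 4, 17, 9, 3, 8, 2, 1, 11, 5, 13, 7, 0, 12, 6]
rank  pair      lcp
   1  s[14:],s[15:]  1  'a'
   2  s[15:],s[18:]  0  ''
   3  s[18:],s[16:]  1  'b'
   4  s[16:],s[10:]  2  'bc'
   5  s[10:],s[4:]  4  'bcdd'
   6  s[4:],s[17:]  0  ''
   7  s[17:],s[9:]  2  'cb'
   8  s[9:],s[3:]  5  'cbcdd'
   9  s[3:],s[8:]  1  'c'
  10  s[8:],s[2:]  6  'ccbcdd'
  11  s[2:],s[1:]  2  'cc'
  12  s[1:],s[11:]  1  'c'
  13  s[11:],s[5:]  3  'cdd'
  14  s[5:],s[13:]  0  ''
  15  s[13:],s[7:]  1  'd'
  16  s[7:],s[0:]  3  'dcc'
  17  s[0:],s[12:]  1  'd'
  18  s[12:],s[6:]  2  'dd'

[0, 1, 0, 1, 2, 4, 0, 2, 5, 1, 6, 2, 1, 3, 0, 1, 3, 1, 2]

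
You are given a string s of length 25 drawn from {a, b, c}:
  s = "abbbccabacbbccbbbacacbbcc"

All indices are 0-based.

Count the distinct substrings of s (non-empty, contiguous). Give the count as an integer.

271

rank | idx | suffix
   0 |   6 | abacbbccbbbacacbbcc
   1 |   0 | abbbccabacbbccbbbacacbbcc
   2 |  17 | acacbbcc
   3 |  19 | acbbcc
   4 |   8 | acbbccbbbacacbbcc
   5 |  16 | bacacbbcc
   6 |   7 | bacbbccbbbacacbbcc
   7 |  15 | bbacacbbcc
   8 |  14 | bbbacacbbcc
   9 |   1 | bbbccabacbbccbbbacacbbcc
  10 |  21 | bbcc
  11 |   2 | bbccabacbbccbbbacacbbcc
  12 |  10 | bbccbbbacacbbcc
  13 |  22 | bcc
  14 |   3 | bccabacbbccbbbacacbbcc
  15 |  11 | bccbbbacacbbcc
  16 |  24 | c
  17 |   5 | cabacbbccbbbacacbbcc
  18 |  18 | cacbbcc
  19 |  13 | cbbbacacbbcc
  20 |  20 | cbbcc
  21 |   9 | cbbccbbbacacbbcc
  22 |  23 | cc
  23 |   4 | ccabacbbccbbbacacbbcc
  24 |  12 | ccbbbacacbbcc

SA = [6, 0, 17, 19, 8, 16, 7, 15, 14, 1, 21, 2, 10, 22, 3, 11, 24, 5, 18, 13, 20, 9, 23, 4, 12]
[i] adj suffixes → lcp
  [1] 6/0 → 2 ('ab')
  [2] 0/17 → 1 ('a')
  [3] 17/19 → 2 ('ac')
  [4] 19/8 → 6 ('acbbcc')
  [5] 8/16 → 0 ('')
  [6] 16/7 → 3 ('bac')
  [7] 7/15 → 1 ('b')
  [8] 15/14 → 2 ('bb')
  [9] 14/1 → 3 ('bbb')
  [10] 1/21 → 2 ('bb')
  [11] 21/2 → 4 ('bbcc')
  [12] 2/10 → 4 ('bbcc')
  [13] 10/22 → 1 ('b')
  [14] 22/3 → 3 ('bcc')
  [15] 3/11 → 3 ('bcc')
  [16] 11/24 → 0 ('')
  [17] 24/5 → 1 ('c')
  [18] 5/18 → 2 ('ca')
  [19] 18/13 → 1 ('c')
  [20] 13/20 → 3 ('cbb')
  [21] 20/9 → 5 ('cbbcc')
  [22] 9/23 → 1 ('c')
  [23] 23/4 → 2 ('cc')
  [24] 4/12 → 2 ('cc')

n(n+1)/2 = 25·26/2 = 325
Σ LCP = 0 + 2 + 1 + 2 + 6 + 0 + 3 + 1 + 2 + 3 + 2 + 4 + 4 + 1 + 3 + 3 + 0 + 1 + 2 + 1 + 3 + 5 + 1 + 2 + 2 = 54
distinct = 325 − 54 = 271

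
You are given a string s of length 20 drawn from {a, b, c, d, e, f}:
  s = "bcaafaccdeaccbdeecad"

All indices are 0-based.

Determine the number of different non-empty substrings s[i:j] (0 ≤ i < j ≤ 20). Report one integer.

sorted suffixes:
  #0 SA[0]=2  'aafaccdeaccbdeecad'
  #1 SA[1]=10  'accbdeecad'
  #2 SA[2]=5  'accdeaccbdeecad'
  #3 SA[3]=18  'ad'
  #4 SA[4]=3  'afaccdeaccbdeecad'
  #5 SA[5]=0  'bcaafaccdeaccbdeecad'
  #6 SA[6]=13  'bdeecad'
  #7 SA[7]=1  'caafaccdeaccbdeecad'
  #8 SA[8]=17  'cad'
  #9 SA[9]=12  'cbdeecad'
  #10 SA[10]=11  'ccbdeecad'
  #11 SA[11]=6  'ccdeaccbdeecad'
  #12 SA[12]=7  'cdeaccbdeecad'
  #13 SA[13]=19  'd'
  #14 SA[14]=8  'deaccbdeecad'
  #15 SA[15]=14  'deecad'
  #16 SA[16]=9  'eaccbdeecad'
  #17 SA[17]=16  'ecad'
  #18 SA[18]=15  'eecad'
  #19 SA[19]=4  'faccdeaccbdeecad'

SA = [2, 10, 5, 18, 3, 0, 13, 1, 17, 12, 11, 6, 7, 19, 8, 14, 9, 16, 15, 4]
[i] adj suffixes → lcp
  [1] 2/10 → 1 ('a')
  [2] 10/5 → 3 ('acc')
  [3] 5/18 → 1 ('a')
  [4] 18/3 → 1 ('a')
  [5] 3/0 → 0 ('')
  [6] 0/13 → 1 ('b')
  [7] 13/1 → 0 ('')
  [8] 1/17 → 2 ('ca')
  [9] 17/12 → 1 ('c')
  [10] 12/11 → 1 ('c')
  [11] 11/6 → 2 ('cc')
  [12] 6/7 → 1 ('c')
  [13] 7/19 → 0 ('')
  [14] 19/8 → 1 ('d')
  [15] 8/14 → 2 ('de')
  [16] 14/9 → 0 ('')
  [17] 9/16 → 1 ('e')
  [18] 16/15 → 1 ('e')
  [19] 15/4 → 0 ('')

n(n+1)/2 = 20·21/2 = 210
Σ LCP = 0 + 1 + 3 + 1 + 1 + 0 + 1 + 0 + 2 + 1 + 1 + 2 + 1 + 0 + 1 + 2 + 0 + 1 + 1 + 0 = 19
distinct = 210 − 19 = 191

191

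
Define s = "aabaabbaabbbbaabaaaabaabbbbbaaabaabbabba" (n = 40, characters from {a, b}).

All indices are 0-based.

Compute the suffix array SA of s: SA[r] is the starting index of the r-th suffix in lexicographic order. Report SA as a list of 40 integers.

sorted suffixes:
  #0 SA[0]=39  'a'
  #1 SA[1]=16  'aaaabaabbbbbaaabaabbabba'
  #2 SA[2]=28  'aaabaabbabba'
  #3 SA[3]=17  'aaabaabbbbbaaabaabbabba'
  #4 SA[4]=13  'aabaaaabaabbbbbaaabaabbabba'
  #5 SA[5]=0  'aabaabbaabbbbaabaaaabaabbbbbaaabaabbabba'
  #6 SA[6]=29  'aabaabbabba'
  #7 SA[7]=18  'aabaabbbbbaaabaabbabba'
  #8 SA[8]=3  'aabbaabbbbaabaaaabaabbbbbaaabaabbabba'
  #9 SA[9]=32  'aabbabba'
  #10 SA[10]=7  'aabbbbaabaaaabaabbbbbaaabaabbabba'
  #11 SA[11]=21  'aabbbbbaaabaabbabba'
  #12 SA[12]=14  'abaaaabaabbbbbaaabaabbabba'
  #13 SA[13]=1  'abaabbaabbbbaabaaaabaabbbbbaaabaabbabba'
  #14 SA[14]=30  'abaabbabba'
  #15 SA[15]=19  'abaabbbbbaaabaabbabba'
  #16 SA[16]=36  'abba'
  #17 SA[17]=4  'abbaabbbbaabaaaabaabbbbbaaabaabbabba'
  #18 SA[18]=33  'abbabba'
  #19 SA[19]=8  'abbbbaabaaaabaabbbbbaaabaabbabba'
  #20 SA[20]=22  'abbbbbaaabaabbabba'
  #21 SA[21]=38  'ba'
  #22 SA[22]=15  'baaaabaabbbbbaaabaabbabba'
  #23 SA[23]=27  'baaabaabbabba'
  #24 SA[24]=12  'baabaaaabaabbbbbaaabaabbabba'
  #25 SA[25]=2  'baabbaabbbbaabaaaabaabbbbbaaabaabbabba'
  #26 SA[26]=31  'baabbabba'
  #27 SA[27]=6  'baabbbbaabaaaabaabbbbbaaabaabbabba'
  #28 SA[28]=20  'baabbbbbaaabaabbabba'
  #29 SA[29]=35  'babba'
  #30 SA[30]=37  'bba'
  #31 SA[31]=26  'bbaaabaabbabba'
  #32 SA[32]=11  'bbaabaaaabaabbbbbaaabaabbabba'
  #33 SA[33]=5  'bbaabbbbaabaaaabaabbbbbaaabaabbabba'
  #34 SA[34]=34  'bbabba'
  #35 SA[35]=25  'bbbaaabaabbabba'
  #36 SA[36]=10  'bbbaabaaaabaabbbbbaaabaabbabba'
  #37 SA[37]=24  'bbbbaaabaabbabba'
  #38 SA[38]=9  'bbbbaabaaaabaabbbbbaaabaabbabba'
  #39 SA[39]=23  'bbbbbaaabaabbabba'

[39, 16, 28, 17, 13, 0, 29, 18, 3, 32, 7, 21, 14, 1, 30, 19, 36, 4, 33, 8, 22, 38, 15, 27, 12, 2, 31, 6, 20, 35, 37, 26, 11, 5, 34, 25, 10, 24, 9, 23]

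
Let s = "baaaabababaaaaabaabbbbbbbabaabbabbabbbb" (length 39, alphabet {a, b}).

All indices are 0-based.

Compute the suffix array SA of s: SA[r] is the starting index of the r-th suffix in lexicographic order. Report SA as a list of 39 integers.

[10, 11, 1, 12, 2, 13, 3, 27, 16, 8, 25, 14, 6, 4, 28, 31, 34, 17, 38, 9, 0, 26, 15, 7, 24, 5, 30, 33, 37, 23, 29, 32, 36, 22, 35, 21, 20, 19, 18]

rank | idx | suffix
   0 |  10 | aaaaabaabbbbbbbabaabbabbabbbb
   1 |  11 | aaaabaabbbbbbbabaabbabbabbbb
   2 |   1 | aaaabababaaaaabaabbbbbbbabaabbabbabbbb
   3 |  12 | aaabaabbbbbbbabaabbabbabbbb
   4 |   2 | aaabababaaaaabaabbbbbbbabaabbabbabbbb
   5 |  13 | aabaabbbbbbbabaabbabbabbbb
   6 |   3 | aabababaaaaabaabbbbbbbabaabbabbabbbb
   7 |  27 | aabbabbabbbb
   8 |  16 | aabbbbbbbabaabbabbabbbb
   9 |   8 | abaaaaabaabbbbbbbabaabbabbabbbb
  10 |  25 | abaabbabbabbbb
  11 |  14 | abaabbbbbbbabaabbabbabbbb
  12 |   6 | ababaaaaabaabbbbbbbabaabbabbabbbb
  13 |   4 | abababaaaaabaabbbbbbbabaabbabbabbbb
  14 |  28 | abbabbabbbb
  15 |  31 | abbabbbb
  16 |  34 | abbbb
  17 |  17 | abbbbbbbabaabbabbabbbb
  18 |  38 | b
  19 |   9 | baaaaabaabbbbbbbabaabbabbabbbb
  20 |   0 | baaaabababaaaaabaabbbbbbbabaabbabbabbbb
  21 |  26 | baabbabbabbbb
  22 |  15 | baabbbbbbbabaabbabbabbbb
  23 |   7 | babaaaaabaabbbbbbbabaabbabbabbbb
  24 |  24 | babaabbabbabbbb
  25 |   5 | bababaaaaabaabbbbbbbabaabbabbabbbb
  26 |  30 | babbabbbb
  27 |  33 | babbbb
  28 |  37 | bb
  29 |  23 | bbabaabbabbabbbb
  30 |  29 | bbabbabbbb
  31 |  32 | bbabbbb
  32 |  36 | bbb
  33 |  22 | bbbabaabbabbabbbb
  34 |  35 | bbbb
  35 |  21 | bbbbabaabbabbabbbb
  36 |  20 | bbbbbabaabbabbabbbb
  37 |  19 | bbbbbbabaabbabbabbbb
  38 |  18 | bbbbbbbabaabbabbabbbb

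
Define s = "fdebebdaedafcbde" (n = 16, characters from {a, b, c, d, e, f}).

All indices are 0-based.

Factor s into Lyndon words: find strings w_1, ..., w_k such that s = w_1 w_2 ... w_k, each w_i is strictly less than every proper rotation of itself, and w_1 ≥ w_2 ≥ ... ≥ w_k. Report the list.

emit factor 1: 'f' (i=0, period=1)
emit factor 2: 'de' (i=1, period=2)
emit factor 3: 'be' (i=3, period=2)
emit factor 4: 'bd' (i=5, period=2)
emit factor 5: 'aedafcbde' (i=7, period=9)

["f", "de", "be", "bd", "aedafcbde"]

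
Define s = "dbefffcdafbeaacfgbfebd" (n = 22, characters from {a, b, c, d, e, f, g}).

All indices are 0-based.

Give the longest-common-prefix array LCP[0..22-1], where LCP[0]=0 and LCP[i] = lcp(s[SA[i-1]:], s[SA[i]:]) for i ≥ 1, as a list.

rank | idx | suffix
   0 |  12 | aacfgbfebd
   1 |  13 | acfgbfebd
   2 |   8 | afbeaacfgbfebd
   3 |  20 | bd
   4 |  10 | beaacfgbfebd
   5 |   1 | befffcdafbeaacfgbfebd
   6 |  17 | bfebd
   7 |   6 | cdafbeaacfgbfebd
   8 |  14 | cfgbfebd
   9 |  21 | d
  10 |   7 | dafbeaacfgbfebd
  11 |   0 | dbefffcdafbeaacfgbfebd
  12 |  11 | eaacfgbfebd
  13 |  19 | ebd
  14 |   2 | efffcdafbeaacfgbfebd
  15 |   9 | fbeaacfgbfebd
  16 |   5 | fcdafbeaacfgbfebd
  17 |  18 | febd
  18 |   4 | ffcdafbeaacfgbfebd
  19 |   3 | fffcdafbeaacfgbfebd
  20 |  15 | fgbfebd
  21 |  16 | gbfebd

SA = [12, 13, 8, 20, 10, 1, 17, 6, 14, 21, 7, 0, 11, 19, 2, 9, 5, 18, 4, 3, 15, 16]
i: (SA[i-1],SA[i]) lcp shared
  1: (12,13) 1 'a'
  2: (13,8) 1 'a'
  3: (8,20) 0 ''
  4: (20,10) 1 'b'
  5: (10,1) 2 'be'
  6: (1,17) 1 'b'
  7: (17,6) 0 ''
  8: (6,14) 1 'c'
  9: (14,21) 0 ''
  10: (21,7) 1 'd'
  11: (7,0) 1 'd'
  12: (0,11) 0 ''
  13: (11,19) 1 'e'
  14: (19,2) 1 'e'
  15: (2,9) 0 ''
  16: (9,5) 1 'f'
  17: (5,18) 1 'f'
  18: (18,4) 1 'f'
  19: (4,3) 2 'ff'
  20: (3,15) 1 'f'
  21: (15,16) 0 ''

[0, 1, 1, 0, 1, 2, 1, 0, 1, 0, 1, 1, 0, 1, 1, 0, 1, 1, 1, 2, 1, 0]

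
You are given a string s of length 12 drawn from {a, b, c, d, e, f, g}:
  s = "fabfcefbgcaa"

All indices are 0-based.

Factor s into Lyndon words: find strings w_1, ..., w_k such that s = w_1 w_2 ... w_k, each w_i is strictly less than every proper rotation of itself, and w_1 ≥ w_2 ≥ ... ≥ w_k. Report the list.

["f", "abfcefbgc", "a", "a"]

emit factor 1: 'f' (i=0, period=1)
emit factor 2: 'abfcefbgc' (i=1, period=9)
emit factor 3: 'a' (i=10, period=1)
emit factor 4: 'a' (i=11, period=1)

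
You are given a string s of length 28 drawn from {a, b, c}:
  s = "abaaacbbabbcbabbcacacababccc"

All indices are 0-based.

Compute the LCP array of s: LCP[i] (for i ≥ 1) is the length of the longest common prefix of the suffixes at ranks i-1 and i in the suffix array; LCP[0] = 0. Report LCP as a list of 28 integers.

sorted suffixes:
  #0 SA[0]=2  'aaacbbabbcbabbcacacababccc'
  #1 SA[1]=3  'aacbbabbcbabbcacacababccc'
  #2 SA[2]=0  'abaaacbbabbcbabbcacacababccc'
  #3 SA[3]=21  'ababccc'
  #4 SA[4]=13  'abbcacacababccc'
  #5 SA[5]=8  'abbcbabbcacacababccc'
  #6 SA[6]=23  'abccc'
  #7 SA[7]=19  'acababccc'
  #8 SA[8]=17  'acacababccc'
  #9 SA[9]=4  'acbbabbcbabbcacacababccc'
  #10 SA[10]=1  'baaacbbabbcbabbcacacababccc'
  #11 SA[11]=12  'babbcacacababccc'
  #12 SA[12]=7  'babbcbabbcacacababccc'
  #13 SA[13]=22  'babccc'
  #14 SA[14]=6  'bbabbcbabbcacacababccc'
  #15 SA[15]=14  'bbcacacababccc'
  #16 SA[16]=9  'bbcbabbcacacababccc'
  #17 SA[17]=15  'bcacacababccc'
  #18 SA[18]=10  'bcbabbcacacababccc'
  #19 SA[19]=24  'bccc'
  #20 SA[20]=27  'c'
  #21 SA[21]=20  'cababccc'
  #22 SA[22]=18  'cacababccc'
  #23 SA[23]=16  'cacacababccc'
  #24 SA[24]=11  'cbabbcacacababccc'
  #25 SA[25]=5  'cbbabbcbabbcacacababccc'
  #26 SA[26]=26  'cc'
  #27 SA[27]=25  'ccc'

SA = [2, 3, 0, 21, 13, 8, 23, 19, 17, 4, 1, 12, 7, 22, 6, 14, 9, 15, 10, 24, 27, 20, 18, 16, 11, 5, 26, 25]
[i] adj suffixes → lcp
  [1] 2/3 → 2 ('aa')
  [2] 3/0 → 1 ('a')
  [3] 0/21 → 3 ('aba')
  [4] 21/13 → 2 ('ab')
  [5] 13/8 → 4 ('abbc')
  [6] 8/23 → 2 ('ab')
  [7] 23/19 → 1 ('a')
  [8] 19/17 → 3 ('aca')
  [9] 17/4 → 2 ('ac')
  [10] 4/1 → 0 ('')
  [11] 1/12 → 2 ('ba')
  [12] 12/7 → 5 ('babbc')
  [13] 7/22 → 3 ('bab')
  [14] 22/6 → 1 ('b')
  [15] 6/14 → 2 ('bb')
  [16] 14/9 → 3 ('bbc')
  [17] 9/15 → 1 ('b')
  [18] 15/10 → 2 ('bc')
  [19] 10/24 → 2 ('bc')
  [20] 24/27 → 0 ('')
  [21] 27/20 → 1 ('c')
  [22] 20/18 → 2 ('ca')
  [23] 18/16 → 4 ('caca')
  [24] 16/11 → 1 ('c')
  [25] 11/5 → 2 ('cb')
  [26] 5/26 → 1 ('c')
  [27] 26/25 → 2 ('cc')

[0, 2, 1, 3, 2, 4, 2, 1, 3, 2, 0, 2, 5, 3, 1, 2, 3, 1, 2, 2, 0, 1, 2, 4, 1, 2, 1, 2]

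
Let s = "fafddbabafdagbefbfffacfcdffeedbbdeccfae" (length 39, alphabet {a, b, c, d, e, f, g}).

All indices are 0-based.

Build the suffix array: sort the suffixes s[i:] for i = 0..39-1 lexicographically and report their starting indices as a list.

[6, 20, 37, 8, 1, 11, 5, 7, 30, 31, 13, 16, 34, 23, 35, 21, 10, 4, 29, 3, 32, 24, 38, 33, 28, 27, 14, 19, 36, 0, 15, 22, 9, 2, 26, 18, 25, 17, 12]

sorted suffixes:
  #0 SA[0]=6  'abafdagbefbfffacfcdffeedbbdeccfae'
  #1 SA[1]=20  'acfcdffeedbbdeccfae'
  #2 SA[2]=37  'ae'
  #3 SA[3]=8  'afdagbefbfffacfcdffeedbbdeccfae'
  #4 SA[4]=1  'afddbabafdagbefbfffacfcdffeedbbdeccfae'
  #5 SA[5]=11  'agbefbfffacfcdffeedbbdeccfae'
  #6 SA[6]=5  'babafdagbefbfffacfcdffeedbbdeccfae'
  #7 SA[7]=7  'bafdagbefbfffacfcdffeedbbdeccfae'
  #8 SA[8]=30  'bbdeccfae'
  #9 SA[9]=31  'bdeccfae'
  #10 SA[10]=13  'befbfffacfcdffeedbbdeccfae'
  #11 SA[11]=16  'bfffacfcdffeedbbdeccfae'
  #12 SA[12]=34  'ccfae'
  #13 SA[13]=23  'cdffeedbbdeccfae'
  #14 SA[14]=35  'cfae'
  #15 SA[15]=21  'cfcdffeedbbdeccfae'
  #16 SA[16]=10  'dagbefbfffacfcdffeedbbdeccfae'
  #17 SA[17]=4  'dbabafdagbefbfffacfcdffeedbbdeccfae'
  #18 SA[18]=29  'dbbdeccfae'
  #19 SA[19]=3  'ddbabafdagbefbfffacfcdffeedbbdeccfae'
  #20 SA[20]=32  'deccfae'
  #21 SA[21]=24  'dffeedbbdeccfae'
  #22 SA[22]=38  'e'
  #23 SA[23]=33  'eccfae'
  #24 SA[24]=28  'edbbdeccfae'
  #25 SA[25]=27  'eedbbdeccfae'
  #26 SA[26]=14  'efbfffacfcdffeedbbdeccfae'
  #27 SA[27]=19  'facfcdffeedbbdeccfae'
  #28 SA[28]=36  'fae'
  #29 SA[29]=0  'fafddbabafdagbefbfffacfcdffeedbbdeccfae'
  #30 SA[30]=15  'fbfffacfcdffeedbbdeccfae'
  #31 SA[31]=22  'fcdffeedbbdeccfae'
  #32 SA[32]=9  'fdagbefbfffacfcdffeedbbdeccfae'
  #33 SA[33]=2  'fddbabafdagbefbfffacfcdffeedbbdeccfae'
  #34 SA[34]=26  'feedbbdeccfae'
  #35 SA[35]=18  'ffacfcdffeedbbdeccfae'
  #36 SA[36]=25  'ffeedbbdeccfae'
  #37 SA[37]=17  'fffacfcdffeedbbdeccfae'
  #38 SA[38]=12  'gbefbfffacfcdffeedbbdeccfae'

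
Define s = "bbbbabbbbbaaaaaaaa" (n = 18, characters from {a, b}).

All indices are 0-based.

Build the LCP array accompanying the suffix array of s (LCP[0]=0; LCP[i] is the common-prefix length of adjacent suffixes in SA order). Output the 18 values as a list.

[0, 1, 2, 3, 4, 5, 6, 7, 1, 0, 2, 1, 3, 2, 4, 3, 5, 4]

rank→(start, suffix):
  0 → (17, 'a')
  1 → (16, 'aa')
  2 → (15, 'aaa')
  3 → (14, 'aaaa')
  4 → (13, 'aaaaa')
  5 → (12, 'aaaaaa')
  6 → (11, 'aaaaaaa')
  7 → (10, 'aaaaaaaa')
  8 → (4, 'abbbbbaaaaaaaa')
  9 → (9, 'baaaaaaaa')
  10 → (3, 'babbbbbaaaaaaaa')
  11 → (8, 'bbaaaaaaaa')
  12 → (2, 'bbabbbbbaaaaaaaa')
  13 → (7, 'bbbaaaaaaaa')
  14 → (1, 'bbbabbbbbaaaaaaaa')
  15 → (6, 'bbbbaaaaaaaa')
  16 → (0, 'bbbbabbbbbaaaaaaaa')
  17 → (5, 'bbbbbaaaaaaaa')

SA = [17, 16, 15, 14, 13, 12, 11, 10, 4, 9, 3, 8, 2, 7, 1, 6, 0, 5]
[i] adj suffixes → lcp
  [1] 17/16 → 1 ('a')
  [2] 16/15 → 2 ('aa')
  [3] 15/14 → 3 ('aaa')
  [4] 14/13 → 4 ('aaaa')
  [5] 13/12 → 5 ('aaaaa')
  [6] 12/11 → 6 ('aaaaaa')
  [7] 11/10 → 7 ('aaaaaaa')
  [8] 10/4 → 1 ('a')
  [9] 4/9 → 0 ('')
  [10] 9/3 → 2 ('ba')
  [11] 3/8 → 1 ('b')
  [12] 8/2 → 3 ('bba')
  [13] 2/7 → 2 ('bb')
  [14] 7/1 → 4 ('bbba')
  [15] 1/6 → 3 ('bbb')
  [16] 6/0 → 5 ('bbbba')
  [17] 0/5 → 4 ('bbbb')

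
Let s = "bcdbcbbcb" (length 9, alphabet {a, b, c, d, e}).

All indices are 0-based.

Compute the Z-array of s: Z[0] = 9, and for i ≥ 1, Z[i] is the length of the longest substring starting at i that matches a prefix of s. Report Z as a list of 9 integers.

[9, 0, 0, 2, 0, 1, 2, 0, 1]

Z[0]=9
i=1: i≥r, start 0; Z[1]=0
i=2: i≥r, start 0; Z[2]=0
i=3: i≥r, start 0; Z[3]=2 scan→box=[3,5)
i=4: min(r-i=1, Z[1]=0)=0; Z[4]=0
i=5: i≥r, start 0; Z[5]=1 scan→box=[5,6)
i=6: i≥r, start 0; Z[6]=2 scan→box=[6,8)
i=7: min(r-i=1, Z[1]=0)=0; Z[7]=0
i=8: i≥r, start 0; Z[8]=1 scan→box=[8,9)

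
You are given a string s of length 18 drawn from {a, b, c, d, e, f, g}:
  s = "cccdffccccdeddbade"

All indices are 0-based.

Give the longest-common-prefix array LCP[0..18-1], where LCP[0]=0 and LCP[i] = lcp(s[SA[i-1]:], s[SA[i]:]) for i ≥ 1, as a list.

[0, 0, 0, 3, 4, 2, 3, 1, 2, 0, 1, 1, 2, 1, 0, 1, 0, 1]

sorted suffixes:
  #0 SA[0]=15  'ade'
  #1 SA[1]=14  'bade'
  #2 SA[2]=6  'ccccdeddbade'
  #3 SA[3]=7  'cccdeddbade'
  #4 SA[4]=0  'cccdffccccdeddbade'
  #5 SA[5]=8  'ccdeddbade'
  #6 SA[6]=1  'ccdffccccdeddbade'
  #7 SA[7]=9  'cdeddbade'
  #8 SA[8]=2  'cdffccccdeddbade'
  #9 SA[9]=13  'dbade'
  #10 SA[10]=12  'ddbade'
  #11 SA[11]=16  'de'
  #12 SA[12]=10  'deddbade'
  #13 SA[13]=3  'dffccccdeddbade'
  #14 SA[14]=17  'e'
  #15 SA[15]=11  'eddbade'
  #16 SA[16]=5  'fccccdeddbade'
  #17 SA[17]=4  'ffccccdeddbade'

SA = [15, 14, 6, 7, 0, 8, 1, 9, 2, 13, 12, 16, 10, 3, 17, 11, 5, 4]
i: (SA[i-1],SA[i]) lcp shared
  1: (15,14) 0 ''
  2: (14,6) 0 ''
  3: (6,7) 3 'ccc'
  4: (7,0) 4 'cccd'
  5: (0,8) 2 'cc'
  6: (8,1) 3 'ccd'
  7: (1,9) 1 'c'
  8: (9,2) 2 'cd'
  9: (2,13) 0 ''
  10: (13,12) 1 'd'
  11: (12,16) 1 'd'
  12: (16,10) 2 'de'
  13: (10,3) 1 'd'
  14: (3,17) 0 ''
  15: (17,11) 1 'e'
  16: (11,5) 0 ''
  17: (5,4) 1 'f'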